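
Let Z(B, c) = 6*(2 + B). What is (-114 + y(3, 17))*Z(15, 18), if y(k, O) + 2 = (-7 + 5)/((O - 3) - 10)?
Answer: -11883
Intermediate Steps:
Z(B, c) = 12 + 6*B
y(k, O) = -2 - 2/(-13 + O) (y(k, O) = -2 + (-7 + 5)/((O - 3) - 10) = -2 - 2/((-3 + O) - 10) = -2 - 2/(-13 + O))
(-114 + y(3, 17))*Z(15, 18) = (-114 + 2*(12 - 1*17)/(-13 + 17))*(12 + 6*15) = (-114 + 2*(12 - 17)/4)*(12 + 90) = (-114 + 2*(¼)*(-5))*102 = (-114 - 5/2)*102 = -233/2*102 = -11883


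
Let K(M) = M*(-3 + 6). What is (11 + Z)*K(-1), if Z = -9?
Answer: -6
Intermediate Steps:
K(M) = 3*M (K(M) = M*3 = 3*M)
(11 + Z)*K(-1) = (11 - 9)*(3*(-1)) = 2*(-3) = -6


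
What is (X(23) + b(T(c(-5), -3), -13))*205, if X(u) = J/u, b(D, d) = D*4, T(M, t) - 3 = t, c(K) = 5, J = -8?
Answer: -1640/23 ≈ -71.304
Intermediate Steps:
T(M, t) = 3 + t
b(D, d) = 4*D
X(u) = -8/u
(X(23) + b(T(c(-5), -3), -13))*205 = (-8/23 + 4*(3 - 3))*205 = (-8*1/23 + 4*0)*205 = (-8/23 + 0)*205 = -8/23*205 = -1640/23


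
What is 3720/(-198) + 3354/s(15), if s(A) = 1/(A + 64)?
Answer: 8743258/33 ≈ 2.6495e+5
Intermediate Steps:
s(A) = 1/(64 + A)
3720/(-198) + 3354/s(15) = 3720/(-198) + 3354/(1/(64 + 15)) = 3720*(-1/198) + 3354/(1/79) = -620/33 + 3354/(1/79) = -620/33 + 3354*79 = -620/33 + 264966 = 8743258/33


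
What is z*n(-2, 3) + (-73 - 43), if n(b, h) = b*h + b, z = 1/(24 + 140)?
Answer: -4758/41 ≈ -116.05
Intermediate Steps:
z = 1/164 ≈ 0.0060976
n(b, h) = b + b*h
z*n(-2, 3) + (-73 - 43) = (-2*(1 + 3))/164 + (-73 - 43) = (-2*4)/164 - 116 = (1/164)*(-8) - 116 = -2/41 - 116 = -4758/41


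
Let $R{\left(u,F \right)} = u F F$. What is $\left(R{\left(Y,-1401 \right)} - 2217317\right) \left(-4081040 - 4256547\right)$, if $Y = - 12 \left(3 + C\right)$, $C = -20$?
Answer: $-3319977843248069$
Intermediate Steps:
$Y = 204$ ($Y = - 12 \left(3 - 20\right) = \left(-12\right) \left(-17\right) = 204$)
$R{\left(u,F \right)} = u F^{2}$ ($R{\left(u,F \right)} = F u F = u F^{2}$)
$\left(R{\left(Y,-1401 \right)} - 2217317\right) \left(-4081040 - 4256547\right) = \left(204 \left(-1401\right)^{2} - 2217317\right) \left(-4081040 - 4256547\right) = \left(204 \cdot 1962801 - 2217317\right) \left(-8337587\right) = \left(400411404 - 2217317\right) \left(-8337587\right) = 398194087 \left(-8337587\right) = -3319977843248069$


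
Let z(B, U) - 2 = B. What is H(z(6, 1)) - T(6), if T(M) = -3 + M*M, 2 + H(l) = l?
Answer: -27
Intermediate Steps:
z(B, U) = 2 + B
H(l) = -2 + l
T(M) = -3 + M**2
H(z(6, 1)) - T(6) = (-2 + (2 + 6)) - (-3 + 6**2) = (-2 + 8) - (-3 + 36) = 6 - 1*33 = 6 - 33 = -27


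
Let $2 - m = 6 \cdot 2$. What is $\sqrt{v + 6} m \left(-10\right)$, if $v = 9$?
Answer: $100 \sqrt{15} \approx 387.3$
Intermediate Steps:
$m = -10$ ($m = 2 - 6 \cdot 2 = 2 - 12 = -10$)
$\sqrt{v + 6} m \left(-10\right) = \sqrt{9 + 6} \left(-10\right) \left(-10\right) = \sqrt{15} \left(-10\right) \left(-10\right) = - 10 \sqrt{15} \left(-10\right) = 100 \sqrt{15}$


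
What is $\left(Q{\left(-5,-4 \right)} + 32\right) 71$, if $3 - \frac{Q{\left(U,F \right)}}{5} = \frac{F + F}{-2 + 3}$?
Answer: $6177$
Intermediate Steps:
$Q{\left(U,F \right)} = 15 - 10 F$ ($Q{\left(U,F \right)} = 15 - 5 \frac{F + F}{-2 + 3} = 15 - 5 \frac{2 F}{1} = 15 - 5 \cdot 2 F 1 = 15 - 5 \cdot 2 F = 15 - 10 F$)
$\left(Q{\left(-5,-4 \right)} + 32\right) 71 = \left(\left(15 - -40\right) + 32\right) 71 = \left(\left(15 + 40\right) + 32\right) 71 = \left(55 + 32\right) 71 = 87 \cdot 71 = 6177$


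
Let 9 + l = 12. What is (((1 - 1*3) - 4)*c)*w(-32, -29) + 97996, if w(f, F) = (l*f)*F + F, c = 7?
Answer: -17714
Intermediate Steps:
l = 3 (l = -9 + 12 = 3)
w(f, F) = F + 3*F*f (w(f, F) = (3*f)*F + F = 3*F*f + F = F + 3*F*f)
(((1 - 1*3) - 4)*c)*w(-32, -29) + 97996 = (((1 - 1*3) - 4)*7)*(-29*(1 + 3*(-32))) + 97996 = (((1 - 3) - 4)*7)*(-29*(1 - 96)) + 97996 = ((-2 - 4)*7)*(-29*(-95)) + 97996 = -6*7*2755 + 97996 = -42*2755 + 97996 = -115710 + 97996 = -17714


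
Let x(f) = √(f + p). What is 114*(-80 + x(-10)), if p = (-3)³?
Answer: -9120 + 114*I*√37 ≈ -9120.0 + 693.43*I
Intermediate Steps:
p = -27
x(f) = √(-27 + f) (x(f) = √(f - 27) = √(-27 + f))
114*(-80 + x(-10)) = 114*(-80 + √(-27 - 10)) = 114*(-80 + √(-37)) = 114*(-80 + I*√37) = -9120 + 114*I*√37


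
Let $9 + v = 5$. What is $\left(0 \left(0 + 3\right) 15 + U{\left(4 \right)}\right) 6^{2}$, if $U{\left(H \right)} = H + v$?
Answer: $0$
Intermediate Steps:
$v = -4$ ($v = -9 + 5 = -4$)
$U{\left(H \right)} = -4 + H$ ($U{\left(H \right)} = H - 4 = -4 + H$)
$\left(0 \left(0 + 3\right) 15 + U{\left(4 \right)}\right) 6^{2} = \left(0 \left(0 + 3\right) 15 + \left(-4 + 4\right)\right) 6^{2} = \left(0 \cdot 3 \cdot 15 + 0\right) 36 = \left(0 \cdot 15 + 0\right) 36 = \left(0 + 0\right) 36 = 0 \cdot 36 = 0$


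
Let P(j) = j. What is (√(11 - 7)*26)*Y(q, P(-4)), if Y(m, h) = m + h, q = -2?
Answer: -312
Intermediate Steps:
Y(m, h) = h + m
(√(11 - 7)*26)*Y(q, P(-4)) = (√(11 - 7)*26)*(-4 - 2) = (√4*26)*(-6) = (2*26)*(-6) = 52*(-6) = -312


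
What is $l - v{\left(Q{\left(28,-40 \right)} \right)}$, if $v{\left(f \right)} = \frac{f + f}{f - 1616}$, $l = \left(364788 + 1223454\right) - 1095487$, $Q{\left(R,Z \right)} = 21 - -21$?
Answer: $\frac{387798227}{787} \approx 4.9276 \cdot 10^{5}$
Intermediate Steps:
$Q{\left(R,Z \right)} = 42$ ($Q{\left(R,Z \right)} = 21 + 21 = 42$)
$l = 492755$ ($l = 1588242 - 1095487 = 492755$)
$v{\left(f \right)} = \frac{2 f}{-1616 + f}$
$l - v{\left(Q{\left(28,-40 \right)} \right)} = 492755 - 2 \cdot 42 \frac{1}{-1616 + 42} = 492755 - 2 \cdot 42 \frac{1}{-1574} = 492755 - 2 \cdot 42 \left(- \frac{1}{1574}\right) = 492755 - - \frac{42}{787} = 492755 + \frac{42}{787} = \frac{387798227}{787}$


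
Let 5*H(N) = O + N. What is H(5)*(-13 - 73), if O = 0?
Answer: -86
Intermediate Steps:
H(N) = N/5 (H(N) = (0 + N)/5 = N/5)
H(5)*(-13 - 73) = ((⅕)*5)*(-13 - 73) = 1*(-86) = -86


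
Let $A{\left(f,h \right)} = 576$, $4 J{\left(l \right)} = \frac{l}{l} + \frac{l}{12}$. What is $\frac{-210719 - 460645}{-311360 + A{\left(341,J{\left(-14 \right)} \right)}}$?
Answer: $\frac{167841}{77696} \approx 2.1602$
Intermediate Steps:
$J{\left(l \right)} = \frac{1}{4} + \frac{l}{48}$ ($J{\left(l \right)} = \frac{\frac{l}{l} + \frac{l}{12}}{4} = \frac{1 + l \frac{1}{12}}{4} = \frac{1 + \frac{l}{12}}{4} = \frac{1}{4} + \frac{l}{48}$)
$\frac{-210719 - 460645}{-311360 + A{\left(341,J{\left(-14 \right)} \right)}} = \frac{-210719 - 460645}{-311360 + 576} = - \frac{671364}{-310784} = \left(-671364\right) \left(- \frac{1}{310784}\right) = \frac{167841}{77696}$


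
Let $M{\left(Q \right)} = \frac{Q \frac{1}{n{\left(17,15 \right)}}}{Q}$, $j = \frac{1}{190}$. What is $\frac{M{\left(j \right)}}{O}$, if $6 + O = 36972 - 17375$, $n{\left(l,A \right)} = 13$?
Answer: $\frac{1}{254683} \approx 3.9264 \cdot 10^{-6}$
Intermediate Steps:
$j = \frac{1}{190} \approx 0.0052632$
$O = 19591$ ($O = -6 + \left(36972 - 17375\right) = -6 + 19597 = 19591$)
$M{\left(Q \right)} = \frac{1}{13}$ ($M{\left(Q \right)} = \frac{Q \frac{1}{13}}{Q} = \frac{\frac{1}{13} Q}{Q} = \frac{1}{13}$)
$\frac{M{\left(j \right)}}{O} = \frac{1}{13 \cdot 19591} = \frac{1}{13} \cdot \frac{1}{19591} = \frac{1}{254683}$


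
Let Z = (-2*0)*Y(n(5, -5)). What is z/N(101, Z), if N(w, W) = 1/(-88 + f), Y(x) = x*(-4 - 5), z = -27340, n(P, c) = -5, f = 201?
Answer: -3089420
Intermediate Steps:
Y(x) = -9*x (Y(x) = x*(-9) = -9*x)
Z = 0 (Z = (-2*0)*(-9*(-5)) = 0*45 = 0)
N(w, W) = 1/113 (N(w, W) = 1/(-88 + 201) = 1/113)
z/N(101, Z) = -27340/1/113 = -27340*113 = -3089420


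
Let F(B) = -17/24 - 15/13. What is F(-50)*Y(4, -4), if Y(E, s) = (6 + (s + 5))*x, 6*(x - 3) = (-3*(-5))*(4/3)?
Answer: -77273/936 ≈ -82.557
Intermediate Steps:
F(B) = -581/312 (F(B) = -17*1/24 - 15*1/13 = -17/24 - 15/13 = -581/312)
x = 19/3 (x = 3 + ((-3*(-5))*(4/3))/6 = 3 + (15*(4*(⅓)))/6 = 3 + (15*(4/3))/6 = 3 + (⅙)*20 = 3 + 10/3 = 19/3 ≈ 6.3333)
Y(E, s) = 209/3 + 19*s/3 (Y(E, s) = (6 + (s + 5))*(19/3) = (6 + (5 + s))*(19/3) = (11 + s)*(19/3) = 209/3 + 19*s/3)
F(-50)*Y(4, -4) = -581*(209/3 + (19/3)*(-4))/312 = -581*(209/3 - 76/3)/312 = -581/312*133/3 = -77273/936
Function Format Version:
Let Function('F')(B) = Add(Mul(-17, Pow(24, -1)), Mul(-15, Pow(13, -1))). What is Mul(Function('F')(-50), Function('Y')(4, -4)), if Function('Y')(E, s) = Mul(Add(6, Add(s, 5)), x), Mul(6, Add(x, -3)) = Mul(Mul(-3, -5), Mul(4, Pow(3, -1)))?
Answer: Rational(-77273, 936) ≈ -82.557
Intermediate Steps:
Function('F')(B) = Rational(-581, 312) (Function('F')(B) = Add(Mul(-17, Rational(1, 24)), Mul(-15, Rational(1, 13))) = Add(Rational(-17, 24), Rational(-15, 13)) = Rational(-581, 312))
x = Rational(19, 3) (x = Add(3, Mul(Rational(1, 6), Mul(Mul(-3, -5), Mul(4, Pow(3, -1))))) = Add(3, Mul(Rational(1, 6), Mul(15, Mul(4, Rational(1, 3))))) = Add(3, Mul(Rational(1, 6), Mul(15, Rational(4, 3)))) = Add(3, Mul(Rational(1, 6), 20)) = Add(3, Rational(10, 3)) = Rational(19, 3) ≈ 6.3333)
Function('Y')(E, s) = Add(Rational(209, 3), Mul(Rational(19, 3), s)) (Function('Y')(E, s) = Mul(Add(6, Add(s, 5)), Rational(19, 3)) = Mul(Add(6, Add(5, s)), Rational(19, 3)) = Mul(Add(11, s), Rational(19, 3)) = Add(Rational(209, 3), Mul(Rational(19, 3), s)))
Mul(Function('F')(-50), Function('Y')(4, -4)) = Mul(Rational(-581, 312), Add(Rational(209, 3), Mul(Rational(19, 3), -4))) = Mul(Rational(-581, 312), Add(Rational(209, 3), Rational(-76, 3))) = Mul(Rational(-581, 312), Rational(133, 3)) = Rational(-77273, 936)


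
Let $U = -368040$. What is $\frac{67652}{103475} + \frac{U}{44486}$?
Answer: $- \frac{17536686064}{2301594425} \approx -7.6194$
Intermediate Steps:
$\frac{67652}{103475} + \frac{U}{44486} = \frac{67652}{103475} - \frac{368040}{44486} = 67652 \cdot \frac{1}{103475} - \frac{184020}{22243} = \frac{67652}{103475} - \frac{184020}{22243} = - \frac{17536686064}{2301594425}$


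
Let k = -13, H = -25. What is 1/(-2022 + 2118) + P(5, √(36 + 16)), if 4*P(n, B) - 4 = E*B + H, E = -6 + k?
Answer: -503/96 - 19*√13/2 ≈ -39.492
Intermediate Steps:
E = -19 (E = -6 - 13 = -19)
P(n, B) = -21/4 - 19*B/4 (P(n, B) = 1 + (-19*B - 25)/4 = 1 + (-25 - 19*B)/4 = 1 + (-25/4 - 19*B/4) = -21/4 - 19*B/4)
1/(-2022 + 2118) + P(5, √(36 + 16)) = 1/(-2022 + 2118) + (-21/4 - 19*√(36 + 16)/4) = 1/96 + (-21/4 - 19*√13/2) = -503/96 - 19*√13/2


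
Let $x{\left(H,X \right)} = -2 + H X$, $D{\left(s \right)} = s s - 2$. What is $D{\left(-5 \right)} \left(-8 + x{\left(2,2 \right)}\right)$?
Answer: $-138$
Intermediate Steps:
$D{\left(s \right)} = -2 + s^{2}$ ($D{\left(s \right)} = s^{2} - 2 = -2 + s^{2}$)
$D{\left(-5 \right)} \left(-8 + x{\left(2,2 \right)}\right) = \left(-2 + \left(-5\right)^{2}\right) \left(-8 + \left(-2 + 2 \cdot 2\right)\right) = \left(-2 + 25\right) \left(-8 + \left(-2 + 4\right)\right) = 23 \left(-8 + 2\right) = 23 \left(-6\right) = -138$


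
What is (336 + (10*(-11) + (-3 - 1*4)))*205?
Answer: 44895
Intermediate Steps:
(336 + (10*(-11) + (-3 - 1*4)))*205 = (336 + (-110 + (-3 - 4)))*205 = (336 + (-110 - 7))*205 = (336 - 117)*205 = 219*205 = 44895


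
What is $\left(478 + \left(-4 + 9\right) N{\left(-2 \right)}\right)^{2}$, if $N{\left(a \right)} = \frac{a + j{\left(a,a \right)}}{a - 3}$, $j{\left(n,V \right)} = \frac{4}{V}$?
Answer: $232324$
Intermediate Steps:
$N{\left(a \right)} = \frac{a + \frac{4}{a}}{-3 + a}$ ($N{\left(a \right)} = \frac{a + \frac{4}{a}}{a - 3} = \frac{a + \frac{4}{a}}{-3 + a}$)
$\left(478 + \left(-4 + 9\right) N{\left(-2 \right)}\right)^{2} = \left(478 + \left(-4 + 9\right) \frac{4 + \left(-2\right)^{2}}{\left(-2\right) \left(-3 - 2\right)}\right)^{2} = \left(478 + 5 \left(- \frac{4 + 4}{2 \left(-5\right)}\right)\right)^{2} = \left(478 + 5 \left(\left(- \frac{1}{2}\right) \left(- \frac{1}{5}\right) 8\right)\right)^{2} = \left(478 + 5 \cdot \frac{4}{5}\right)^{2} = \left(478 + 4\right)^{2} = 482^{2} = 232324$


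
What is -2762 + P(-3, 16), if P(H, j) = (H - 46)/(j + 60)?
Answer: -209961/76 ≈ -2762.6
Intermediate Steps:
P(H, j) = (-46 + H)/(60 + j)
-2762 + P(-3, 16) = -2762 + (-46 - 3)/(60 + 16) = -2762 - 49/76 = -209961/76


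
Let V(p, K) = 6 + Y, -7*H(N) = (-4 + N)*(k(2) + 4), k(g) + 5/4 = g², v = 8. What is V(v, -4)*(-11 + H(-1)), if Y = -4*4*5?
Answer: 6401/14 ≈ 457.21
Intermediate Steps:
k(g) = -5/4 + g²
Y = -80 (Y = -16*5 = -80)
H(N) = 27/7 - 27*N/28 (H(N) = -(-4 + N)*((-5/4 + 2²) + 4)/7 = -(-4 + N)*((-5/4 + 4) + 4)/7 = -(-4 + N)*(11/4 + 4)/7 = -(-4 + N)*27/(7*4) = -(-27 + 27*N/4)/7 = 27/7 - 27*N/28)
V(p, K) = -74 (V(p, K) = 6 - 80 = -74)
V(v, -4)*(-11 + H(-1)) = -74*(-11 + (27/7 - 27/28*(-1))) = -74*(-11 + (27/7 + 27/28)) = -74*(-11 + 135/28) = -74*(-173/28) = 6401/14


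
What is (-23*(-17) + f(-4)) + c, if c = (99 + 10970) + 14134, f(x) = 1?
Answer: 25595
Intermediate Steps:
c = 25203 (c = 11069 + 14134 = 25203)
(-23*(-17) + f(-4)) + c = (-23*(-17) + 1) + 25203 = (391 + 1) + 25203 = 392 + 25203 = 25595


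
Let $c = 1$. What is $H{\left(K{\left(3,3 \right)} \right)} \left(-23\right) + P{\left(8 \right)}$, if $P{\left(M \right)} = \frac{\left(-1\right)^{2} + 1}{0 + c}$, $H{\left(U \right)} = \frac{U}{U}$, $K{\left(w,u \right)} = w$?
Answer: $-21$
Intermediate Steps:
$H{\left(U \right)} = 1$
$P{\left(M \right)} = 2$ ($P{\left(M \right)} = \frac{\left(-1\right)^{2} + 1}{0 + 1} = \frac{1 + 1}{1} = 2 \cdot 1 = 2$)
$H{\left(K{\left(3,3 \right)} \right)} \left(-23\right) + P{\left(8 \right)} = 1 \left(-23\right) + 2 = -23 + 2 = -21$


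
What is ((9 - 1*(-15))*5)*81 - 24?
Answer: 9696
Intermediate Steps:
((9 - 1*(-15))*5)*81 - 24 = ((9 + 15)*5)*81 - 24 = (24*5)*81 - 24 = 120*81 - 24 = 9720 - 24 = 9696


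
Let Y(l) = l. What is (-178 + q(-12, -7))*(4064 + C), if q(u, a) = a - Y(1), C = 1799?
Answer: -1090518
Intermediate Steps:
q(u, a) = -1 + a (q(u, a) = a - 1*1 = a - 1 = -1 + a)
(-178 + q(-12, -7))*(4064 + C) = (-178 + (-1 - 7))*(4064 + 1799) = (-178 - 8)*5863 = -186*5863 = -1090518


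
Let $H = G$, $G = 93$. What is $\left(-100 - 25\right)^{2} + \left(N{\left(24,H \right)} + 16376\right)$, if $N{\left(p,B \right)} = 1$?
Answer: $32002$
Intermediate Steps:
$H = 93$
$\left(-100 - 25\right)^{2} + \left(N{\left(24,H \right)} + 16376\right) = \left(-100 - 25\right)^{2} + \left(1 + 16376\right) = \left(-125\right)^{2} + 16377 = 15625 + 16377 = 32002$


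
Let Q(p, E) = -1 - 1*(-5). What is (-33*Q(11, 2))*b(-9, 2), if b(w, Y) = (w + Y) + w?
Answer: 2112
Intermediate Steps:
b(w, Y) = Y + 2*w (b(w, Y) = (Y + w) + w = Y + 2*w)
Q(p, E) = 4 (Q(p, E) = -1 + 5 = 4)
(-33*Q(11, 2))*b(-9, 2) = (-33*4)*(2 + 2*(-9)) = -132*(2 - 18) = -132*(-16) = 2112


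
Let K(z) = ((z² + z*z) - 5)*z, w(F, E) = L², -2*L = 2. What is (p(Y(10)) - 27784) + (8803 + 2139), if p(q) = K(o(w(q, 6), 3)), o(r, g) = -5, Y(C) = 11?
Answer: -17067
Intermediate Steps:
L = -1 (L = -½*2 = -1)
w(F, E) = 1 (w(F, E) = (-1)² = 1)
K(z) = z*(-5 + 2*z²) (K(z) = ((z² + z²) - 5)*z = (2*z² - 5)*z = (-5 + 2*z²)*z = z*(-5 + 2*z²))
p(q) = -225 (p(q) = -5*(-5 + 2*(-5)²) = -5*(-5 + 2*25) = -5*(-5 + 50) = -5*45 = -225)
(p(Y(10)) - 27784) + (8803 + 2139) = (-225 - 27784) + (8803 + 2139) = -28009 + 10942 = -17067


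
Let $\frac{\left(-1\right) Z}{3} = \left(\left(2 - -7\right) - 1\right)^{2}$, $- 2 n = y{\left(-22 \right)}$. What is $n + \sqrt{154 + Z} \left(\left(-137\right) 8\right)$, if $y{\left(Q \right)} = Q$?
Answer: $11 - 1096 i \sqrt{38} \approx 11.0 - 6756.2 i$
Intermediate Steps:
$n = 11$ ($n = \left(- \frac{1}{2}\right) \left(-22\right) = 11$)
$Z = -192$ ($Z = - 3 \left(\left(2 - -7\right) - 1\right)^{2} = - 3 \left(\left(2 + 7\right) - 1\right)^{2} = - 3 \left(9 - 1\right)^{2} = - 3 \cdot 8^{2} = \left(-3\right) 64 = -192$)
$n + \sqrt{154 + Z} \left(\left(-137\right) 8\right) = 11 + \sqrt{154 - 192} \left(\left(-137\right) 8\right) = 11 + \sqrt{-38} \left(-1096\right) = 11 + i \sqrt{38} \left(-1096\right) = 11 - 1096 i \sqrt{38}$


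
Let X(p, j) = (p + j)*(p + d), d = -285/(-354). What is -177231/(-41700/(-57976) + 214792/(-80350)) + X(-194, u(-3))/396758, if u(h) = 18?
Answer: 1207902691667421039882/13316908842438889 ≈ 90704.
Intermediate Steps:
d = 95/118 (d = -285*(-1/354) = 95/118 ≈ 0.80508)
X(p, j) = (95/118 + p)*(j + p) (X(p, j) = (p + j)*(p + 95/118) = (j + p)*(95/118 + p) = (95/118 + p)*(j + p))
-177231/(-41700/(-57976) + 214792/(-80350)) + X(-194, u(-3))/396758 = -177231/(-41700/(-57976) + 214792/(-80350)) + ((-194)² + (95/118)*18 + (95/118)*(-194) + 18*(-194))/396758 = -177231/(-41700*(-1/57976) + 214792*(-1/80350)) + (37636 + 855/59 - 9215/59 - 3492)*(1/396758) = -177231/(10425/14494 - 107396/40175) + (2006136/59)*(1/396758) = -177231/(-1137773249/582296450) + 1003068/11704361 = -177231*(-582296450/1137773249) + 1003068/11704361 = 103200982129950/1137773249 + 1003068/11704361 = 1207902691667421039882/13316908842438889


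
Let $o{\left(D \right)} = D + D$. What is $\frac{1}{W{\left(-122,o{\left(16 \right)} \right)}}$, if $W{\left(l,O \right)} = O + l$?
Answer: $- \frac{1}{90} \approx -0.011111$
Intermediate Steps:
$o{\left(D \right)} = 2 D$
$\frac{1}{W{\left(-122,o{\left(16 \right)} \right)}} = \frac{1}{2 \cdot 16 - 122} = \frac{1}{32 - 122} = \frac{1}{-90} = - \frac{1}{90}$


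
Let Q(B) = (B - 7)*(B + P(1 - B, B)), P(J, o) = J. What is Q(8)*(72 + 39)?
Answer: 111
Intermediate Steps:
Q(B) = -7 + B (Q(B) = (B - 7)*(B + (1 - B)) = (-7 + B)*1 = -7 + B)
Q(8)*(72 + 39) = (-7 + 8)*(72 + 39) = 1*111 = 111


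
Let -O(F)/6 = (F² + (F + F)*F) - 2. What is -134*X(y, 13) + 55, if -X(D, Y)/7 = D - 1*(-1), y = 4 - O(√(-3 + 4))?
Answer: 10373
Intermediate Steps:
O(F) = 12 - 18*F² (O(F) = -6*((F² + (F + F)*F) - 2) = -6*((F² + (2*F)*F) - 2) = -6*((F² + 2*F²) - 2) = -6*(3*F² - 2) = -6*(-2 + 3*F²) = 12 - 18*F²)
y = 10 (y = 4 - (12 - 18*(√(-3 + 4))²) = 4 - (12 - 18*(√1)²) = 4 - (12 - 18*1²) = 4 - (12 - 18*1) = 4 - (12 - 18) = 4 - 1*(-6) = 4 + 6 = 10)
X(D, Y) = -7 - 7*D (X(D, Y) = -7*(D - 1*(-1)) = -7*(D + 1) = -7*(1 + D) = -7 - 7*D)
-134*X(y, 13) + 55 = -134*(-7 - 7*10) + 55 = -134*(-7 - 70) + 55 = -134*(-77) + 55 = 10318 + 55 = 10373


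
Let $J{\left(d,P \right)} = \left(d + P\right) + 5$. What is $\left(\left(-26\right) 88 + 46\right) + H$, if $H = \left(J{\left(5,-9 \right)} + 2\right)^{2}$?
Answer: $-2233$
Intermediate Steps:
$J{\left(d,P \right)} = 5 + P + d$ ($J{\left(d,P \right)} = \left(P + d\right) + 5 = 5 + P + d$)
$H = 9$ ($H = \left(\left(5 - 9 + 5\right) + 2\right)^{2} = \left(1 + 2\right)^{2} = 3^{2} = 9$)
$\left(\left(-26\right) 88 + 46\right) + H = \left(\left(-26\right) 88 + 46\right) + 9 = \left(-2288 + 46\right) + 9 = -2242 + 9 = -2233$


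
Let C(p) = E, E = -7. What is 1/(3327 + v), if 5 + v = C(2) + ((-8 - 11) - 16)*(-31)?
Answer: 1/4400 ≈ 0.00022727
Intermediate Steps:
C(p) = -7
v = 1073 (v = -5 + (-7 + ((-8 - 11) - 16)*(-31)) = -5 + (-7 + (-19 - 16)*(-31)) = -5 + (-7 - 35*(-31)) = -5 + (-7 + 1085) = -5 + 1078 = 1073)
1/(3327 + v) = 1/(3327 + 1073) = 1/4400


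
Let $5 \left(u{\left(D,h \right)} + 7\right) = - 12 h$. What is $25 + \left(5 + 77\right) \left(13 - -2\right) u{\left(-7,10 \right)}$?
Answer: $-38105$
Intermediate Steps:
$u{\left(D,h \right)} = -7 - \frac{12 h}{5}$ ($u{\left(D,h \right)} = -7 + \frac{\left(-12\right) h}{5} = -7 - \frac{12 h}{5}$)
$25 + \left(5 + 77\right) \left(13 - -2\right) u{\left(-7,10 \right)} = 25 + \left(5 + 77\right) \left(13 - -2\right) \left(-7 - 24\right) = 25 + 82 \left(13 + 2\right) \left(-7 - 24\right) = 25 + 82 \cdot 15 \left(-31\right) = 25 + 1230 \left(-31\right) = 25 - 38130 = -38105$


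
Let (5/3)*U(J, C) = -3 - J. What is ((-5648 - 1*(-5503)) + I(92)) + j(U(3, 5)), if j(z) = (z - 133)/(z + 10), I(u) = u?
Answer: -2379/32 ≈ -74.344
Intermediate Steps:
U(J, C) = -9/5 - 3*J/5 (U(J, C) = 3*(-3 - J)/5 = -9/5 - 3*J/5)
j(z) = (-133 + z)/(10 + z)
((-5648 - 1*(-5503)) + I(92)) + j(U(3, 5)) = ((-5648 - 1*(-5503)) + 92) + (-133 + (-9/5 - ⅗*3))/(10 + (-9/5 - ⅗*3)) = ((-5648 + 5503) + 92) + (-133 + (-9/5 - 9/5))/(10 + (-9/5 - 9/5)) = (-145 + 92) + (-133 - 18/5)/(10 - 18/5) = -53 - 683/5/(32/5) = -53 + (5/32)*(-683/5) = -53 - 683/32 = -2379/32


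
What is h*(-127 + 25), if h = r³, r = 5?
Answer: -12750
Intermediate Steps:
h = 125 (h = 5³ = 125)
h*(-127 + 25) = 125*(-127 + 25) = 125*(-102) = -12750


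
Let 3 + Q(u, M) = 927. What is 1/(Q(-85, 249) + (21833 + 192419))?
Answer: 1/215176 ≈ 4.6474e-6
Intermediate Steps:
Q(u, M) = 924 (Q(u, M) = -3 + 927 = 924)
1/(Q(-85, 249) + (21833 + 192419)) = 1/(924 + (21833 + 192419)) = 1/(924 + 214252) = 1/215176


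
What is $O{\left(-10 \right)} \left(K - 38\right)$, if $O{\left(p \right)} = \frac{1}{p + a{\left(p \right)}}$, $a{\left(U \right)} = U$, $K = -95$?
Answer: $\frac{133}{20} \approx 6.65$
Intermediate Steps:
$O{\left(p \right)} = \frac{1}{2 p}$ ($O{\left(p \right)} = \frac{1}{p + p} = \frac{1}{2 p}$)
$O{\left(-10 \right)} \left(K - 38\right) = \frac{1}{2 \left(-10\right)} \left(-95 - 38\right) = \frac{1}{2} \left(- \frac{1}{10}\right) \left(-133\right) = \left(- \frac{1}{20}\right) \left(-133\right) = \frac{133}{20}$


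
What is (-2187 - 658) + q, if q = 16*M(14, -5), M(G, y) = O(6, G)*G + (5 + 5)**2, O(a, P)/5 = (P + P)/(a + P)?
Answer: 323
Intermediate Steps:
O(a, P) = 10*P/(P + a) (O(a, P) = 5*((P + P)/(a + P)) = 5*((2*P)/(P + a)) = 5*(2*P/(P + a)) = 10*P/(P + a))
M(G, y) = 100 + 10*G**2/(6 + G) (M(G, y) = (10*G/(G + 6))*G + (5 + 5)**2 = (10*G/(6 + G))*G + 10**2 = 10*G**2/(6 + G) + 100 = 100 + 10*G**2/(6 + G))
q = 3168 (q = 16*(10*(60 + 14**2 + 10*14)/(6 + 14)) = 16*(10*(60 + 196 + 140)/20) = 16*(10*(1/20)*396) = 16*198 = 3168)
(-2187 - 658) + q = (-2187 - 658) + 3168 = -2845 + 3168 = 323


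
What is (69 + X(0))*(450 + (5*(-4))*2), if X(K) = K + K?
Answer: 28290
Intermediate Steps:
X(K) = 2*K
(69 + X(0))*(450 + (5*(-4))*2) = (69 + 2*0)*(450 + (5*(-4))*2) = (69 + 0)*(450 - 20*2) = 69*(450 - 40) = 69*410 = 28290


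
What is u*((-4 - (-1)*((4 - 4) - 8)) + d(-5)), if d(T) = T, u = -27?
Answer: 459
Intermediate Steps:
u*((-4 - (-1)*((4 - 4) - 8)) + d(-5)) = -27*((-4 - (-1)*((4 - 4) - 8)) - 5) = -27*((-4 - (-1)*(0 - 8)) - 5) = -27*((-4 - (-1)*(-8)) - 5) = -27*((-4 - 1*8) - 5) = -27*((-4 - 8) - 5) = -27*(-12 - 5) = -27*(-17) = 459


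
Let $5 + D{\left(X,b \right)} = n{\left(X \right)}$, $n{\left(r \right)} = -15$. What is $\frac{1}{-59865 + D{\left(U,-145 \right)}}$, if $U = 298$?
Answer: $- \frac{1}{59885} \approx -1.6699 \cdot 10^{-5}$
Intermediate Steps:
$D{\left(X,b \right)} = -20$ ($D{\left(X,b \right)} = -5 - 15 = -20$)
$\frac{1}{-59865 + D{\left(U,-145 \right)}} = \frac{1}{-59865 - 20} = \frac{1}{-59885} = - \frac{1}{59885}$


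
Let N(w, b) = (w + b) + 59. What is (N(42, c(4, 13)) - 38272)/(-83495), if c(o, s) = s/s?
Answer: 7634/16699 ≈ 0.45715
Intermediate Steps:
c(o, s) = 1
N(w, b) = 59 + b + w (N(w, b) = (b + w) + 59 = 59 + b + w)
(N(42, c(4, 13)) - 38272)/(-83495) = ((59 + 1 + 42) - 38272)/(-83495) = (102 - 38272)*(-1/83495) = -38170*(-1/83495) = 7634/16699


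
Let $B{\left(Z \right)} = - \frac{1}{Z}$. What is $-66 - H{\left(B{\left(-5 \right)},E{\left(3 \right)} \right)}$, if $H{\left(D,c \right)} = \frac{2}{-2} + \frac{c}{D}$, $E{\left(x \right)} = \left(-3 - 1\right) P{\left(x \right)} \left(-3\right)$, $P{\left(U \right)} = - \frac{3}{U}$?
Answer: $-5$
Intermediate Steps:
$E{\left(x \right)} = - \frac{36}{x}$ ($E{\left(x \right)} = \left(-3 - 1\right) \left(- \frac{3}{x}\right) \left(-3\right) = - 4 \left(- \frac{3}{x}\right) \left(-3\right) = \frac{12}{x} \left(-3\right) = - \frac{36}{x}$)
$H{\left(D,c \right)} = -1 + \frac{c}{D}$ ($H{\left(D,c \right)} = 2 \left(- \frac{1}{2}\right) + \frac{c}{D} = -1 + \frac{c}{D}$)
$-66 - H{\left(B{\left(-5 \right)},E{\left(3 \right)} \right)} = -66 - \frac{- \frac{36}{3} - - \frac{1}{-5}}{\left(-1\right) \frac{1}{-5}} = -66 - \frac{\left(-36\right) \frac{1}{3} - \left(-1\right) \left(- \frac{1}{5}\right)}{\left(-1\right) \left(- \frac{1}{5}\right)} = -66 - \frac{1}{\frac{1}{5}} \left(-12 - \frac{1}{5}\right) = -66 - 5 \left(-12 - \frac{1}{5}\right) = -66 - 5 \left(- \frac{61}{5}\right) = -66 - -61 = -66 + 61 = -5$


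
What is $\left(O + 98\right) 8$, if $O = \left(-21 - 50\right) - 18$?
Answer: $72$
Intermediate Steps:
$O = -89$ ($O = -71 - 18 = -89$)
$\left(O + 98\right) 8 = \left(-89 + 98\right) 8 = 9 \cdot 8 = 72$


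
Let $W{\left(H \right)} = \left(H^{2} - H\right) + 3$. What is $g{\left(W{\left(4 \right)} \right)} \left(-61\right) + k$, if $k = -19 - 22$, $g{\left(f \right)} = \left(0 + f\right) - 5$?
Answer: $-651$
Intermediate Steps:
$W{\left(H \right)} = 3 + H^{2} - H$
$g{\left(f \right)} = -5 + f$ ($g{\left(f \right)} = f - 5 = -5 + f$)
$k = -41$
$g{\left(W{\left(4 \right)} \right)} \left(-61\right) + k = \left(-5 + \left(3 + 4^{2} - 4\right)\right) \left(-61\right) - 41 = \left(-5 + \left(3 + 16 - 4\right)\right) \left(-61\right) - 41 = \left(-5 + 15\right) \left(-61\right) - 41 = 10 \left(-61\right) - 41 = -610 - 41 = -651$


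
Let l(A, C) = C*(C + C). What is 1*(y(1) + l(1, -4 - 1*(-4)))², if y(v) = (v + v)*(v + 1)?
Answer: 16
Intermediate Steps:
y(v) = 2*v*(1 + v) (y(v) = (2*v)*(1 + v) = 2*v*(1 + v))
l(A, C) = 2*C² (l(A, C) = C*(2*C) = 2*C²)
1*(y(1) + l(1, -4 - 1*(-4)))² = 1*(2*1*(1 + 1) + 2*(-4 - 1*(-4))²)² = 1*(2*1*2 + 2*(-4 + 4)²)² = 1*(4 + 2*0²)² = 1*(4 + 2*0)² = 1*(4 + 0)² = 1*4² = 1*16 = 16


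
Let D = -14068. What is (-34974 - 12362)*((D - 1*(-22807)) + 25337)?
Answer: -1613021536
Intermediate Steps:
(-34974 - 12362)*((D - 1*(-22807)) + 25337) = (-34974 - 12362)*((-14068 - 1*(-22807)) + 25337) = -47336*((-14068 + 22807) + 25337) = -47336*(8739 + 25337) = -47336*34076 = -1613021536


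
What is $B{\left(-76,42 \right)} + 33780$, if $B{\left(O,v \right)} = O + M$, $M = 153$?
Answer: $33857$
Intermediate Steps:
$B{\left(O,v \right)} = 153 + O$ ($B{\left(O,v \right)} = O + 153 = 153 + O$)
$B{\left(-76,42 \right)} + 33780 = \left(153 - 76\right) + 33780 = 77 + 33780 = 33857$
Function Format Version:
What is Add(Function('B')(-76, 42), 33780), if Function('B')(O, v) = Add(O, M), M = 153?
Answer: 33857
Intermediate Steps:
Function('B')(O, v) = Add(153, O) (Function('B')(O, v) = Add(O, 153) = Add(153, O))
Add(Function('B')(-76, 42), 33780) = Add(Add(153, -76), 33780) = Add(77, 33780) = 33857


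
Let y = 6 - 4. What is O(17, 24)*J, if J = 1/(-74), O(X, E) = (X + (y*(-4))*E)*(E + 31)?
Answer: 9625/74 ≈ 130.07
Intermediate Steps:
y = 2
O(X, E) = (31 + E)*(X - 8*E) (O(X, E) = (X + (2*(-4))*E)*(E + 31) = (X - 8*E)*(31 + E) = (31 + E)*(X - 8*E))
J = -1/74 ≈ -0.013514
O(17, 24)*J = (-248*24 - 8*24² + 31*17 + 24*17)*(-1/74) = (-5952 - 8*576 + 527 + 408)*(-1/74) = (-5952 - 4608 + 527 + 408)*(-1/74) = -9625*(-1/74) = 9625/74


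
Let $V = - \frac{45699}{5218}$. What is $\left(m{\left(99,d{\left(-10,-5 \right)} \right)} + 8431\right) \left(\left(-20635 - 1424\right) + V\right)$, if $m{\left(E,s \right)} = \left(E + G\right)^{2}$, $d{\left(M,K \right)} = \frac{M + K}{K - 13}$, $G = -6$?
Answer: $- \frac{983377250940}{2609} \approx -3.7692 \cdot 10^{8}$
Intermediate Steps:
$d{\left(M,K \right)} = \frac{K + M}{-13 + K}$
$V = - \frac{45699}{5218}$ ($V = \left(-45699\right) \frac{1}{5218} = - \frac{45699}{5218} \approx -8.7579$)
$m{\left(E,s \right)} = \left(-6 + E\right)^{2}$ ($m{\left(E,s \right)} = \left(E - 6\right)^{2} = \left(-6 + E\right)^{2}$)
$\left(m{\left(99,d{\left(-10,-5 \right)} \right)} + 8431\right) \left(\left(-20635 - 1424\right) + V\right) = \left(\left(-6 + 99\right)^{2} + 8431\right) \left(\left(-20635 - 1424\right) - \frac{45699}{5218}\right) = \left(93^{2} + 8431\right) \left(\left(-20635 - 1424\right) - \frac{45699}{5218}\right) = \left(8649 + 8431\right) \left(-22059 - \frac{45699}{5218}\right) = 17080 \left(- \frac{115149561}{5218}\right) = - \frac{983377250940}{2609}$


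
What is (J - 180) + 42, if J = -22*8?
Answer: -314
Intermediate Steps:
J = -176
(J - 180) + 42 = (-176 - 180) + 42 = -356 + 42 = -314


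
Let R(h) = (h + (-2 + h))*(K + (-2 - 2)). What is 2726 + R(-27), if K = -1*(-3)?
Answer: 2782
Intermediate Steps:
K = 3
R(h) = 2 - 2*h (R(h) = (h + (-2 + h))*(3 + (-2 - 2)) = (-2 + 2*h)*(3 - 4) = (-2 + 2*h)*(-1) = 2 - 2*h)
2726 + R(-27) = 2726 + (2 - 2*(-27)) = 2726 + (2 + 54) = 2726 + 56 = 2782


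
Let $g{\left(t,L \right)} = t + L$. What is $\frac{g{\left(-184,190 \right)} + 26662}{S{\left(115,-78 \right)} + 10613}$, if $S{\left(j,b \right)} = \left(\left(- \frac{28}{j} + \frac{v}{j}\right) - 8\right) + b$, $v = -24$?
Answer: $\frac{3066820}{1210553} \approx 2.5334$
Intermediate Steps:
$g{\left(t,L \right)} = L + t$
$S{\left(j,b \right)} = -8 + b - \frac{52}{j}$ ($S{\left(j,b \right)} = \left(\left(- \frac{28}{j} - \frac{24}{j}\right) - 8\right) + b = \left(- \frac{52}{j} - 8\right) + b = \left(-8 - \frac{52}{j}\right) + b = -8 + b - \frac{52}{j}$)
$\frac{g{\left(-184,190 \right)} + 26662}{S{\left(115,-78 \right)} + 10613} = \frac{\left(190 - 184\right) + 26662}{\left(-8 - 78 - \frac{52}{115}\right) + 10613} = \frac{6 + 26662}{\left(-8 - 78 - \frac{52}{115}\right) + 10613} = \frac{26668}{\left(-8 - 78 - \frac{52}{115}\right) + 10613} = \frac{26668}{- \frac{9942}{115} + 10613} = \frac{26668}{\frac{1210553}{115}} = 26668 \cdot \frac{115}{1210553} = \frac{3066820}{1210553}$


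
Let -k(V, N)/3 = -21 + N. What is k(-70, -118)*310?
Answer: 129270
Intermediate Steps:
k(V, N) = 63 - 3*N (k(V, N) = -3*(-21 + N) = 63 - 3*N)
k(-70, -118)*310 = (63 - 3*(-118))*310 = (63 + 354)*310 = 417*310 = 129270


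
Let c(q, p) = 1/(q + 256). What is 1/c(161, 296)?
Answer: 417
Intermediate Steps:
c(q, p) = 1/(256 + q)
1/c(161, 296) = 1/(1/(256 + 161)) = 1/(1/417) = 417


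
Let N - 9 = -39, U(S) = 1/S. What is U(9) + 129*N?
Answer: -34829/9 ≈ -3869.9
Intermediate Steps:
N = -30 (N = 9 - 39 = -30)
U(9) + 129*N = 1/9 + 129*(-30) = ⅑ - 3870 = -34829/9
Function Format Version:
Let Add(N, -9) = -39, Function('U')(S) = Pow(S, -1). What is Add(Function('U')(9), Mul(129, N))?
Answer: Rational(-34829, 9) ≈ -3869.9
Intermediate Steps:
N = -30 (N = Add(9, -39) = -30)
Add(Function('U')(9), Mul(129, N)) = Add(Pow(9, -1), Mul(129, -30)) = Add(Rational(1, 9), -3870) = Rational(-34829, 9)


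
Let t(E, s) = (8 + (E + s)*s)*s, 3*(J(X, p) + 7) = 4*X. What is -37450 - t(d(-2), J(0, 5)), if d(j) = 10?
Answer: -37541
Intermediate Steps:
J(X, p) = -7 + 4*X/3 (J(X, p) = -7 + (4*X)/3 = -7 + 4*X/3)
t(E, s) = s*(8 + s*(E + s)) (t(E, s) = (8 + s*(E + s))*s = s*(8 + s*(E + s)))
-37450 - t(d(-2), J(0, 5)) = -37450 - (-7 + (4/3)*0)*(8 + (-7 + (4/3)*0)² + 10*(-7 + (4/3)*0)) = -37450 - (-7 + 0)*(8 + (-7 + 0)² + 10*(-7 + 0)) = -37450 - (-7)*(8 + (-7)² + 10*(-7)) = -37450 - (-7)*(8 + 49 - 70) = -37450 - (-7)*(-13) = -37450 - 1*91 = -37450 - 91 = -37541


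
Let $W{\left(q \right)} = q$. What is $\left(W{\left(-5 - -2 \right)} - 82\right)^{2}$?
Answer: $7225$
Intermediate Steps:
$\left(W{\left(-5 - -2 \right)} - 82\right)^{2} = \left(\left(-5 - -2\right) - 82\right)^{2} = \left(\left(-5 + 2\right) - 82\right)^{2} = \left(-3 - 82\right)^{2} = \left(-85\right)^{2} = 7225$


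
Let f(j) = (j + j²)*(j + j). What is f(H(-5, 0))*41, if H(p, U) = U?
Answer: 0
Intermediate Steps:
f(j) = 2*j*(j + j²) (f(j) = (j + j²)*(2*j) = 2*j*(j + j²))
f(H(-5, 0))*41 = (2*0²*(1 + 0))*41 = (2*0*1)*41 = 0*41 = 0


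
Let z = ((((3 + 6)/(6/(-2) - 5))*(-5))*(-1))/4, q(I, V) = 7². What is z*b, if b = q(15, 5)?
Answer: -2205/32 ≈ -68.906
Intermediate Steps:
q(I, V) = 49
b = 49
z = -45/32 (z = (((9/(6*(-½) - 5))*(-5))*(-1))*(¼) = (((9/(-3 - 5))*(-5))*(-1))*(¼) = (((9/(-8))*(-5))*(-1))*(¼) = (((9*(-⅛))*(-5))*(-1))*(¼) = (-9/8*(-5)*(-1))*(¼) = ((45/8)*(-1))*(¼) = -45/8*¼ = -45/32 ≈ -1.4063)
z*b = -45/32*49 = -2205/32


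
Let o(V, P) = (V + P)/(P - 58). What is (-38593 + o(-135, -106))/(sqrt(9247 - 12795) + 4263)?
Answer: -2075428761/229306276 + 486847*I*sqrt(887)/114653138 ≈ -9.0509 + 0.12646*I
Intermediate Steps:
o(V, P) = (P + V)/(-58 + P)
(-38593 + o(-135, -106))/(sqrt(9247 - 12795) + 4263) = (-38593 + (-106 - 135)/(-58 - 106))/(sqrt(9247 - 12795) + 4263) = (-38593 - 241/(-164))/(sqrt(-3548) + 4263) = (-38593 - 1/164*(-241))/(2*I*sqrt(887) + 4263) = (-38593 + 241/164)/(4263 + 2*I*sqrt(887)) = -6329011/(164*(4263 + 2*I*sqrt(887)))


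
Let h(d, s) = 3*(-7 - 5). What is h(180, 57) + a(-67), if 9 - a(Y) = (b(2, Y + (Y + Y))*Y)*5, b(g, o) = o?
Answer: -67362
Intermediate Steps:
h(d, s) = -36 (h(d, s) = 3*(-12) = -36)
a(Y) = 9 - 15*Y² (a(Y) = 9 - (Y + (Y + Y))*Y*5 = 9 - (Y + 2*Y)*Y*5 = 9 - (3*Y)*Y*5 = 9 - 3*Y²*5 = 9 - 15*Y²)
h(180, 57) + a(-67) = -36 + (9 - 15*(-67)²) = -36 + (9 - 15*4489) = -36 + (9 - 67335) = -36 - 67326 = -67362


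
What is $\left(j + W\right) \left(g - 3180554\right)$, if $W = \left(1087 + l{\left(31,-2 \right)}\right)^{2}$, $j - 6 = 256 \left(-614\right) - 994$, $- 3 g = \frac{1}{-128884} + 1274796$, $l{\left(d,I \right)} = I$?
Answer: $- \frac{202947079654187309}{55236} \approx -3.6742 \cdot 10^{12}$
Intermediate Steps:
$g = - \frac{164300807663}{386652}$ ($g = - \frac{\frac{1}{-128884} + 1274796}{3} = - \frac{- \frac{1}{128884} + 1274796}{3} = \left(- \frac{1}{3}\right) \frac{164300807663}{128884} = - \frac{164300807663}{386652} \approx -4.2493 \cdot 10^{5}$)
$j = -158172$ ($j = 6 + \left(256 \left(-614\right) - 994\right) = 6 - 158178 = -158172$)
$W = 1177225$ ($W = \left(1087 - 2\right)^{2} = 1085^{2} = 1177225$)
$\left(j + W\right) \left(g - 3180554\right) = \left(-158172 + 1177225\right) \left(- \frac{164300807663}{386652} - 3180554\right) = 1019053 \left(- \frac{1394068372871}{386652}\right) = - \frac{202947079654187309}{55236}$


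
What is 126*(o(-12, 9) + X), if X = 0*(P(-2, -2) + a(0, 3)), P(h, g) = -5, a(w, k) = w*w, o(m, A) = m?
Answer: -1512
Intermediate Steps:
a(w, k) = w²
X = 0 (X = 0*(-5 + 0²) = 0*(-5 + 0) = 0*(-5) = 0)
126*(o(-12, 9) + X) = 126*(-12 + 0) = 126*(-12) = -1512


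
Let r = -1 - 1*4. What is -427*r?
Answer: 2135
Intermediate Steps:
r = -5 (r = -1 - 4 = -5)
-427*r = -427*(-5) = 2135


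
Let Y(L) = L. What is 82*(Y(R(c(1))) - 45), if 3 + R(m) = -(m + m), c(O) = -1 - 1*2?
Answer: -3444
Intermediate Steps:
c(O) = -3 (c(O) = -1 - 2 = -3)
R(m) = -3 - 2*m (R(m) = -3 - (m + m) = -3 - 2*m)
82*(Y(R(c(1))) - 45) = 82*((-3 - 2*(-3)) - 45) = 82*((-3 + 6) - 45) = 82*(3 - 45) = 82*(-42) = -3444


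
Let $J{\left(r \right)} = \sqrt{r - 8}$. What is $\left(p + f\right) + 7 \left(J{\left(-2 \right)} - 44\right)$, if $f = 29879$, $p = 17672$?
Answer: $47243 + 7 i \sqrt{10} \approx 47243.0 + 22.136 i$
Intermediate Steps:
$J{\left(r \right)} = \sqrt{-8 + r}$
$\left(p + f\right) + 7 \left(J{\left(-2 \right)} - 44\right) = \left(17672 + 29879\right) + 7 \left(\sqrt{-8 - 2} - 44\right) = 47551 + 7 \left(\sqrt{-10} - 44\right) = 47551 + 7 \left(i \sqrt{10} - 44\right) = 47551 + 7 \left(-44 + i \sqrt{10}\right) = 47551 - \left(308 - 7 i \sqrt{10}\right) = 47243 + 7 i \sqrt{10}$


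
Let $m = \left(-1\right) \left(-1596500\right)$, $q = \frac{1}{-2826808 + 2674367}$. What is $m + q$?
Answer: $\frac{243372056499}{152441} \approx 1.5965 \cdot 10^{6}$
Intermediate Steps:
$q = - \frac{1}{152441}$ ($q = \frac{1}{-152441} = - \frac{1}{152441} \approx -6.5599 \cdot 10^{-6}$)
$m = 1596500$
$m + q = 1596500 - \frac{1}{152441} = \frac{243372056499}{152441}$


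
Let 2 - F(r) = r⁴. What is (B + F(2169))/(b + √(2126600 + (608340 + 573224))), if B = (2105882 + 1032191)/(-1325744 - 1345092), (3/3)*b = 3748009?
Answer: -73852431728931744667835471/12506250247758912204 + 19704443540272113719*√827041/6253125123879456102 ≈ -5.9024e+6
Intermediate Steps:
b = 3748009
F(r) = 2 - r⁴
B = -3138073/2670836 (B = 3138073/(-2670836) = 3138073*(-1/2670836) = -3138073/2670836 ≈ -1.1749)
(B + F(2169))/(b + √(2126600 + (608340 + 573224))) = (-3138073/2670836 + (2 - 1*2169⁴))/(3748009 + √(2126600 + (608340 + 573224))) = (-3138073/2670836 + (2 - 1*22132894202721))/(3748009 + √(2126600 + 1181564)) = (-3138073/2670836 + (2 - 22132894202721))/(3748009 + √3308164) = (-3138073/2670836 - 22132894202719)/(3748009 + 2*√827041) = -59113330620816341157/(2670836*(3748009 + 2*√827041))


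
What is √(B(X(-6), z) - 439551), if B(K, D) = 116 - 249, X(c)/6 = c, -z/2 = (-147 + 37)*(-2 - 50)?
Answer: 2*I*√109921 ≈ 663.09*I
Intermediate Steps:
z = -11440 (z = -2*(-147 + 37)*(-2 - 50) = -(-220)*(-52) = -2*5720 = -11440)
X(c) = 6*c
B(K, D) = -133
√(B(X(-6), z) - 439551) = √(-133 - 439551) = √(-439684) = 2*I*√109921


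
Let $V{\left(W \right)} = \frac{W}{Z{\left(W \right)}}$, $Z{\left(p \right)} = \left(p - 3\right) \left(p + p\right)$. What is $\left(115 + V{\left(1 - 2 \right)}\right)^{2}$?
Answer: $\frac{844561}{64} \approx 13196.0$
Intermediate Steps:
$Z{\left(p \right)} = 2 p \left(-3 + p\right)$ ($Z{\left(p \right)} = \left(-3 + p\right) 2 p = 2 p \left(-3 + p\right)$)
$V{\left(W \right)} = \frac{1}{2 \left(-3 + W\right)}$ ($V{\left(W \right)} = \frac{W}{2 W \left(-3 + W\right)} = W \frac{1}{2 W \left(-3 + W\right)} = \frac{1}{2 \left(-3 + W\right)}$)
$\left(115 + V{\left(1 - 2 \right)}\right)^{2} = \left(115 + \frac{1}{2 \left(-3 + \left(1 - 2\right)\right)}\right)^{2} = \left(115 + \frac{1}{2 \left(-3 - 1\right)}\right)^{2} = \left(115 + \frac{1}{2 \left(-4\right)}\right)^{2} = \left(115 + \frac{1}{2} \left(- \frac{1}{4}\right)\right)^{2} = \left(115 - \frac{1}{8}\right)^{2} = \left(\frac{919}{8}\right)^{2} = \frac{844561}{64}$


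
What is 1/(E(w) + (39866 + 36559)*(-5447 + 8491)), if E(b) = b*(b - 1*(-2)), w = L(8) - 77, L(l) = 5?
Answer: 1/232642740 ≈ 4.2984e-9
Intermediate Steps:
w = -72 (w = 5 - 77 = -72)
E(b) = b*(2 + b) (E(b) = b*(b + 2) = b*(2 + b))
1/(E(w) + (39866 + 36559)*(-5447 + 8491)) = 1/(-72*(2 - 72) + (39866 + 36559)*(-5447 + 8491)) = 1/(-72*(-70) + 76425*3044) = 1/(5040 + 232637700) = 1/232642740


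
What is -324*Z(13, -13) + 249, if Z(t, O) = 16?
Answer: -4935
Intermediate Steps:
-324*Z(13, -13) + 249 = -324*16 + 249 = -5184 + 249 = -4935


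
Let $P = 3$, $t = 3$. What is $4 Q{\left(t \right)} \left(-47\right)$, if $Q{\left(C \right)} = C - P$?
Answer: $0$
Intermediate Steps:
$Q{\left(C \right)} = -3 + C$ ($Q{\left(C \right)} = C - 3 = -3 + C$)
$4 Q{\left(t \right)} \left(-47\right) = 4 \left(-3 + 3\right) \left(-47\right) = 4 \cdot 0 \left(-47\right) = 0 \left(-47\right) = 0$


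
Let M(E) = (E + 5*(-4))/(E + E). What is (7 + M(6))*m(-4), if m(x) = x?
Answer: -70/3 ≈ -23.333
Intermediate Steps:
M(E) = (-20 + E)/(2*E) (M(E) = (E - 20)/((2*E)) = (-20 + E)*(1/(2*E)) = (-20 + E)/(2*E))
(7 + M(6))*m(-4) = (7 + (½)*(-20 + 6)/6)*(-4) = (7 + (½)*(⅙)*(-14))*(-4) = (7 - 7/6)*(-4) = (35/6)*(-4) = -70/3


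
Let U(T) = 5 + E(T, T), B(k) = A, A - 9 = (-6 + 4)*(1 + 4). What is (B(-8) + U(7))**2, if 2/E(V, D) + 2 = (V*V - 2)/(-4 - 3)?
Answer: 52900/3721 ≈ 14.217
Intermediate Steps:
E(V, D) = 2/(-12/7 - V**2/7) (E(V, D) = 2/(-2 + (V*V - 2)/(-4 - 3)) = 2/(-2 + (V**2 - 2)/(-7)) = 2/(-2 + (-2 + V**2)*(-1/7)) = 2/(-2 + (2/7 - V**2/7)) = 2/(-12/7 - V**2/7))
A = -1 (A = 9 + (-6 + 4)*(1 + 4) = 9 - 2*5 = 9 - 10 = -1)
B(k) = -1
U(T) = 5 - 14/(12 + T**2)
(B(-8) + U(7))**2 = (-1 + (46 + 5*7**2)/(12 + 7**2))**2 = (-1 + (46 + 5*49)/(12 + 49))**2 = (-1 + (46 + 245)/61)**2 = (-1 + (1/61)*291)**2 = (-1 + 291/61)**2 = (230/61)**2 = 52900/3721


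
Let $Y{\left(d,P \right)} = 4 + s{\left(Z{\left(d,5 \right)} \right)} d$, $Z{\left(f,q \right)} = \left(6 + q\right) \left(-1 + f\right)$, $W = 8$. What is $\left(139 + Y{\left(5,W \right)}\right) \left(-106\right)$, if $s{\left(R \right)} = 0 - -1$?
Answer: $-15688$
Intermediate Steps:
$Z{\left(f,q \right)} = \left(-1 + f\right) \left(6 + q\right)$
$s{\left(R \right)} = 1$ ($s{\left(R \right)} = 0 + 1 = 1$)
$Y{\left(d,P \right)} = 4 + d$ ($Y{\left(d,P \right)} = 4 + 1 d = 4 + d$)
$\left(139 + Y{\left(5,W \right)}\right) \left(-106\right) = \left(139 + \left(4 + 5\right)\right) \left(-106\right) = \left(139 + 9\right) \left(-106\right) = 148 \left(-106\right) = -15688$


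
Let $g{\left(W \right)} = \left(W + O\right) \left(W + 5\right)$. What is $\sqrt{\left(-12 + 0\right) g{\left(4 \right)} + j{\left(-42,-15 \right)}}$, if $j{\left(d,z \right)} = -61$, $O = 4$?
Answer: $5 i \sqrt{37} \approx 30.414 i$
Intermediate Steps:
$g{\left(W \right)} = \left(4 + W\right) \left(5 + W\right)$ ($g{\left(W \right)} = \left(W + 4\right) \left(W + 5\right) = \left(4 + W\right) \left(5 + W\right)$)
$\sqrt{\left(-12 + 0\right) g{\left(4 \right)} + j{\left(-42,-15 \right)}} = \sqrt{\left(-12 + 0\right) \left(20 + 4^{2} + 9 \cdot 4\right) - 61} = \sqrt{- 12 \left(20 + 16 + 36\right) - 61} = \sqrt{\left(-12\right) 72 - 61} = \sqrt{-864 - 61} = \sqrt{-925} = 5 i \sqrt{37}$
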